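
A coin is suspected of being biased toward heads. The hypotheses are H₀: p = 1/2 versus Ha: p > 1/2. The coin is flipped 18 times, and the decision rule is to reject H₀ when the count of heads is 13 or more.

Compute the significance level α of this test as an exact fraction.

1577/32768

The Type I error probability is α = P(X ≥ 13) computed under H₀, where X ~ Binomial(18, 1/2).
P(X ≥ 13) = [C(18,13) + C(18,14) + C(18,15) + C(18,16) + C(18,17) + C(18,18)] / 2^18 = (8568 + 3060 + 816 + 153 + 18 + 1) / 262144 = 12616/262144 = 1577/32768.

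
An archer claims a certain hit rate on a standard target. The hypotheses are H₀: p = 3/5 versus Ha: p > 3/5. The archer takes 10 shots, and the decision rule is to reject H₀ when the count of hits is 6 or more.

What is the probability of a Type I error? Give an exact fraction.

6182649/9765625

The Type I error probability is α = P(X ≥ 6) computed under H₀, where X ~ Binomial(10, 3/5).
Adding the binomial terms for j = 6 through 10 with p = 3/5 yields 6182649/9765625.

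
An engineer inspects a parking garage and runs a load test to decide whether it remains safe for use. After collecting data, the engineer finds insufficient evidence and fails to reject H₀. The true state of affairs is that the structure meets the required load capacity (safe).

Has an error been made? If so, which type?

No error (correct decision).

The conventional null hypothesis here is that the structure meets the required load capacity (safe).
The test retained a true H₀ — the decision matches the true state.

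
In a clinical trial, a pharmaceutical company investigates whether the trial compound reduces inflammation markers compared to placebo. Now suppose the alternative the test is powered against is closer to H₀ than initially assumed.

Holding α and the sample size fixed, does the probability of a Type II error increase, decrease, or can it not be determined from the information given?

It increases.

When the true parameter is near the null value, the test has a harder time distinguishing Ha from H₀.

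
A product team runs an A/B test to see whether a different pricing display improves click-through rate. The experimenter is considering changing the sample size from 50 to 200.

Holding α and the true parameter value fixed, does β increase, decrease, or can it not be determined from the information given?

It decreases.

Increasing n separates the H₀ and Ha sampling distributions, so under Ha fewer outcomes land in the acceptance region.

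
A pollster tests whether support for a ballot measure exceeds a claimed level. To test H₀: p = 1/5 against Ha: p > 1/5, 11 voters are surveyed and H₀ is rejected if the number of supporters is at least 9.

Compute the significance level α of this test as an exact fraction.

α = P(reject H₀ | H₀ true) = P(S ≥ 9 | p = 1/5), with S ~ Binomial(11, 1/5).
Summing C(11,j)(1/5)^j(4/5)^{11−j} for j = 9,…,11 gives 37/1953125.

37/1953125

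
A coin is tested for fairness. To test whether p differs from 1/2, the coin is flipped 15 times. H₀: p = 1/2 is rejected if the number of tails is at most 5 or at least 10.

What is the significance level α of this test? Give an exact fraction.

α = P(Y ≤ 5 or Y ≥ 10 | p = 1/2), Y ~ Binomial(15, 1/2).
The two tails are symmetric, so α = 2·(1 + 15 + 105 + 455 + 1365 + 3003)/2^15 = 9888/32768 = 309/1024.

309/1024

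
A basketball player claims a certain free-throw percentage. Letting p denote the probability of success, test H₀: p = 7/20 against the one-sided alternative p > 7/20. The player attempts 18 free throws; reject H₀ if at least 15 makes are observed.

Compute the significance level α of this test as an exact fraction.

The Type I error probability is α = P(S ≥ 15) computed under H₀, where S ~ Binomial(18, 7/20).
Adding the binomial terms for j = 15 through 18 with p = 7/20 yields 235664205792060577/6553600000000000000000.

235664205792060577/6553600000000000000000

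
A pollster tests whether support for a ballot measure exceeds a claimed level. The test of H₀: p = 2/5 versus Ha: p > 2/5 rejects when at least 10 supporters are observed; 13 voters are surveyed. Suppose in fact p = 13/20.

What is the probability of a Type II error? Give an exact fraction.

Under the alternative p = 13/20, X ~ Binomial(13, 13/20); β is the probability the test does not reject, P(X < 10).
Equivalently, β = 1 − P(X ≥ 10) = 739046497348117/1024000000000000.

739046497348117/1024000000000000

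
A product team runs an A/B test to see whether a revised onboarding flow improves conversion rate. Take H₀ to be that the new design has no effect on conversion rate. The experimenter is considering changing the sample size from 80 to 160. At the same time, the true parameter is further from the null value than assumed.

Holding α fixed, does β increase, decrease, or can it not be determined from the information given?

It decreases.

A larger sample reduces the standard error, pulling the sampling distribution under Ha further from the non-rejection region. A larger true effect moves the Ha sampling distribution further from the H₀ critical value, making rejection more likely when Ha is true. Both changes push β in the same direction.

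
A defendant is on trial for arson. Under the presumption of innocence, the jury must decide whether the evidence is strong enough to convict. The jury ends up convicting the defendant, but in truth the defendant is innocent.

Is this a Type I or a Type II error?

The null hypothesis here is that the defendant is innocent.
'Convicting the defendant' corresponds to rejecting H₀.
H₀ was rejected but H₀ is true — a Type I error (false positive).

Type I error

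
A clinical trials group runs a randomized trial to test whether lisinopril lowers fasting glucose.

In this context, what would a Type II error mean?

With the conventional null hypothesis that the drug has no effect on fasting glucose:
A Type II error is failing to reject H₀ when H₀ is false.
Here that means concluding there is insufficient evidence that the drug works when actually the drug lowers fasting glucose.

A Type II error would mean concluding that the drug has no effect on fasting glucose (or at least failing to establish that the drug lowers fasting glucose) when in fact the drug lowers fasting glucose.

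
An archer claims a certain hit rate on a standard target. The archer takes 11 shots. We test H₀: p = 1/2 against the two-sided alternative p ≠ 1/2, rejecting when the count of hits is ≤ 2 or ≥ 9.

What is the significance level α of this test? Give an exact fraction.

67/1024

Under H₀, X ~ Binomial(11, 1/2); α is the probability of landing in either tail, P(X ≤ 2) + P(X ≥ 9).
Each tail has probability (1 + 11 + 55)/2048; doubling gives α = 134/2048 = 67/1024.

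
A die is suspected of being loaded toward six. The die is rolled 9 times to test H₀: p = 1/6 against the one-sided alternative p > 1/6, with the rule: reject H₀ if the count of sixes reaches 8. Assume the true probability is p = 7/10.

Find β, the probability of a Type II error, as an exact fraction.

401998383/500000000

Under the alternative p = 7/10, X ~ Binomial(9, 7/10); β is the probability the test does not reject, P(X < 8).
Adding the binomial probabilities P(X=0)+…+P(X=7) at p = 7/10 gives 401998383/500000000.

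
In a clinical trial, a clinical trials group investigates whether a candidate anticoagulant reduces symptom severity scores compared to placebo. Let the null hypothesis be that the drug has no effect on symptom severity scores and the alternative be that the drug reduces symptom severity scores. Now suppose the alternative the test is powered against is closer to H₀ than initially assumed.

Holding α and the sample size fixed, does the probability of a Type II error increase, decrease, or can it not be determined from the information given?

It increases.

When the true parameter is near the null value, the test has a harder time distinguishing Ha from H₀.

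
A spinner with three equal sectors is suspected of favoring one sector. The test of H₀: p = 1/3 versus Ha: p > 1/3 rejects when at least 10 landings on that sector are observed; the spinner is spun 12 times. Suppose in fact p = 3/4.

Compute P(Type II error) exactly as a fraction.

A Type II error is failing to reject when Ha holds: with p = 3/4, β = P(S ≤ 9).
Adding the binomial probabilities P(S=0)+…+P(S=9) at p = 3/4 gives 10222777/16777216.

10222777/16777216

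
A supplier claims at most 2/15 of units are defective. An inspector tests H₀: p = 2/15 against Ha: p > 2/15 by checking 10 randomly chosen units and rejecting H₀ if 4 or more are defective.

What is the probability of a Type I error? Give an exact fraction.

6543935072/192216796875

α = P(reject H₀ | H₀ true) = P(K ≥ 4 | p = 2/15), K ~ Binomial(10, 2/15).
α = 1 − P(K ≤ 3) = 1 − 185672861803/192216796875 = 6543935072/192216796875.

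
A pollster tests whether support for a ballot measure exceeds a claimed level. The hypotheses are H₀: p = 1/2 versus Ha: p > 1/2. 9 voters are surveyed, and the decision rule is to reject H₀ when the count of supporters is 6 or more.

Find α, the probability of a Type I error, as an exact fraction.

The Type I error probability is α = P(K ≥ 6) computed under H₀, where K ~ Binomial(9, 1/2).
Summing the upper tail: (84 + 36 + 9 + 1) / 2^9 = 130/512 = 65/256.

65/256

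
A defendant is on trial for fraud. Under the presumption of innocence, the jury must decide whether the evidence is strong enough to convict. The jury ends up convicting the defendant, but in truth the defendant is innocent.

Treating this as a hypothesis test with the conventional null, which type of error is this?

The null hypothesis here is that the defendant is innocent.
'Convicting the defendant' corresponds to rejecting H₀.
H₀ was rejected but H₀ is true — a Type I error (false positive).

Type I error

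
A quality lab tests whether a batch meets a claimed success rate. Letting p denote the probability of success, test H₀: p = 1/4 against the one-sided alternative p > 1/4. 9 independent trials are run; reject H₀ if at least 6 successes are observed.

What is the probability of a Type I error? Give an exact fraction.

The Type I error probability is α = P(X ≥ 6) computed under H₀, where X ~ Binomial(9, 1/4).
Summing C(9,j)(1/4)^j(3/4)^{9−j} for j = 6,…,9 gives 655/65536.

655/65536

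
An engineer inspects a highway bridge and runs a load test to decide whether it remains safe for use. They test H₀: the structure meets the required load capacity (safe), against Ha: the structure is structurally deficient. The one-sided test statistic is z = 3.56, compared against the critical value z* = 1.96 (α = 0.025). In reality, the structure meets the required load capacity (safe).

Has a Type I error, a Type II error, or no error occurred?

Type I error

Since z = 3.56 > z* = 1.96, H₀ is rejected.
H₀ is true (actually the structure meets the required load capacity (safe)).
Rejecting a true H₀ is a Type I error.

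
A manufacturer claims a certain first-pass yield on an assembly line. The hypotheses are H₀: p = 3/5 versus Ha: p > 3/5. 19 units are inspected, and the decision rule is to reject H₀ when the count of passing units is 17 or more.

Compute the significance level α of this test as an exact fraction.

Under H₀, K ~ Binomial(19, 3/5), and α = P(K ≥ 17).
P(K ≥ 17) = Σ_{j=17}^{19} C(19,j)·(3/5)^j·(2/5)^{19-j} = 104216111541/19073486328125.

104216111541/19073486328125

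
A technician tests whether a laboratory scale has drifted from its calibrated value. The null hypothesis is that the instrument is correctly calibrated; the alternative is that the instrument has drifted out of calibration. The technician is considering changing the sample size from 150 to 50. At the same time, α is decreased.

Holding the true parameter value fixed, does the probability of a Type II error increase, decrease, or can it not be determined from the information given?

It increases.

Reducing n widens both sampling distributions, so the test has less ability to distinguish Ha from H₀. Tightening α shrinks the rejection region. When Ha holds, fewer sample outcomes clear the stricter threshold, so more fall in the acceptance region. Both changes push β in the same direction.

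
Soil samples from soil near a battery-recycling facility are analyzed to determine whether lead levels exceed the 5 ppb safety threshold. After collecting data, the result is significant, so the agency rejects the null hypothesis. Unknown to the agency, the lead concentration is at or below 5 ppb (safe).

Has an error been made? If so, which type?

The conventional null hypothesis here is that the lead concentration is at or below 5 ppb (safe).
H₀ was rejected, but H₀ is actually true.
Rejecting a true null hypothesis is a Type I error (false positive).

Type I error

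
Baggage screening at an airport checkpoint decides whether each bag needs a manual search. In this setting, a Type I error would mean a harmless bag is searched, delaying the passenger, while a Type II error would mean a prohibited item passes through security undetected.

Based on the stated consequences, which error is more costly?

The Type II consequence (a prohibited item passes through security undetected) is more severe than the Type I consequence (a harmless bag is searched, delaying the passenger).

Type II error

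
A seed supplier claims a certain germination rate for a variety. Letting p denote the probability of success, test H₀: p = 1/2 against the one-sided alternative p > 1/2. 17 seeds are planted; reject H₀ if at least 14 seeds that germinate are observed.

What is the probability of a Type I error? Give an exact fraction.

417/65536

Under H₀, X ~ Binomial(17, 1/2), and α = P(X ≥ 14).
P(X ≥ 14) = [C(17,14) + C(17,15) + C(17,16) + C(17,17)] / 2^17 = (680 + 136 + 17 + 1) / 131072 = 834/131072 = 417/65536.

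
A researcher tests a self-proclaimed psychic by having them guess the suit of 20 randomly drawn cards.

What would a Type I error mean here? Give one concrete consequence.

A Type I error would mean concluding that the subject performs better than chance when in fact the subject is guessing at random (p = 1/4). Consequence: a lucky guesser is credited with psychic ability.

With the conventional null hypothesis that the subject is guessing at random (p = 1/4):
A Type I error is rejecting H₀ when H₀ is true.
Here that means concluding the subject has some ability beyond chance when actually the subject is guessing at random (p = 1/4).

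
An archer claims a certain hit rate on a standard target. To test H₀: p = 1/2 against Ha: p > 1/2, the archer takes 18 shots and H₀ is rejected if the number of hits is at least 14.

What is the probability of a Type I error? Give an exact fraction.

253/16384

The Type I error probability is α = P(S ≥ 14) computed under H₀, where S ~ Binomial(18, 1/2).
Summing the upper tail: (3060 + 816 + 153 + 18 + 1) / 2^18 = 4048/262144 = 253/16384.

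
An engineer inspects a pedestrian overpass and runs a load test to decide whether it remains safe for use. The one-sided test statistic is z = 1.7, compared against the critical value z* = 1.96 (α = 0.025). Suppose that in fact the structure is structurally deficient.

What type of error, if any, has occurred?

Type II error

The conventional null hypothesis is that the structure meets the required load capacity (safe).
Since z = 1.7 ≤ z* = 1.96, H₀ is not rejected.
H₀ is false (actually the structure is structurally deficient).
Failing to reject a false H₀ is a Type II error.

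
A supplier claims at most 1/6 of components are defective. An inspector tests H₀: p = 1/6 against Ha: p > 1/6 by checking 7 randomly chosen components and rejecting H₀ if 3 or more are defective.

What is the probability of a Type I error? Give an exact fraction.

Under H₀, X ~ Binomial(7, 1/6); the Type I error rate is P(X ≥ 3).
Computing the lower-tail complement: 1 − 3125/3456 = 331/3456.

331/3456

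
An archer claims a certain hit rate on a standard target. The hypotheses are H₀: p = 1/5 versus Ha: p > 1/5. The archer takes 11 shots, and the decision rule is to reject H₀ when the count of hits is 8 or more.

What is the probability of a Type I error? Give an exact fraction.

2297/9765625

Under H₀, X ~ Binomial(11, 1/5), and α = P(X ≥ 8).
Adding the binomial terms for j = 8 through 11 with p = 1/5 yields 2297/9765625.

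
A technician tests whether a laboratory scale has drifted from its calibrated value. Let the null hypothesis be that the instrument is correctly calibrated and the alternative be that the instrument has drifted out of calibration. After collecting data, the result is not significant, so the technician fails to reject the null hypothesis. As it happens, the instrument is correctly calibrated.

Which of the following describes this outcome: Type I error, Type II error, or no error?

The test retained a true H₀ — the decision matches the true state.

No error — this is a correct decision.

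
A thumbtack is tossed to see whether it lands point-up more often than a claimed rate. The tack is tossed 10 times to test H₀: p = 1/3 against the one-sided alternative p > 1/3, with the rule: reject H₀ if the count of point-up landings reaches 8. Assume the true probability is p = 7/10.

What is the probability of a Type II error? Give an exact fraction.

Under the alternative p = 7/10, X ~ Binomial(10, 7/10); β is the probability the test does not reject, P(X < 8).
Adding the binomial probabilities P(X=0)+…+P(X=7) at p = 7/10 gives 771521517/1250000000.

771521517/1250000000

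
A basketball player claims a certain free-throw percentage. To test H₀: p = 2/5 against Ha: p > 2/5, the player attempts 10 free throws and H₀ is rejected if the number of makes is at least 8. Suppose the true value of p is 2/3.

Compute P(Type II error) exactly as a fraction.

13795/19683

β = P(fail to reject H₀ | Ha true) = P(K ≤ 7 | p = 2/3), K ~ Binomial(10, 2/3).
Adding the binomial probabilities P(K=0)+…+P(K=7) at p = 2/3 gives 13795/19683.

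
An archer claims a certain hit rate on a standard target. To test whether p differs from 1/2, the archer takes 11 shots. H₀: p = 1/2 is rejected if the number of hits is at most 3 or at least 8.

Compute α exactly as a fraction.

29/128

The significance level is the null-hypothesis probability of the rejection region {≤3} ∪ {≥8}.
The two tails are symmetric, so α = 2·(1 + 11 + 55 + 165)/2^11 = 464/2048 = 29/128.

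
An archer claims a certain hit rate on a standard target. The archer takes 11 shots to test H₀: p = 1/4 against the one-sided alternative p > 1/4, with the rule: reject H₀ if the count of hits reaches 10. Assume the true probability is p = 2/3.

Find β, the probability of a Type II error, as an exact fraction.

163835/177147

A Type II error is failing to reject when Ha holds: with p = 2/3, β = P(S ≤ 9).
Adding the binomial probabilities P(S=0)+…+P(S=9) at p = 2/3 gives 163835/177147.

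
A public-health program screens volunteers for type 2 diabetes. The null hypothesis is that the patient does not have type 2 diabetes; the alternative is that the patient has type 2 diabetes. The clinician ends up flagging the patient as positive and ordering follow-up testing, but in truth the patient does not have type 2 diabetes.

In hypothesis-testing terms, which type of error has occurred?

'Flagging the patient as positive and ordering follow-up testing' corresponds to rejecting H₀.
H₀ was rejected but H₀ is true — a Type I error (false positive).

Type I error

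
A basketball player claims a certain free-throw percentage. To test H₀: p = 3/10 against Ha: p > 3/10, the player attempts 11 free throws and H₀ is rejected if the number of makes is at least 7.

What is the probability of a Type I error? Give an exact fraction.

216191511/10000000000

Under H₀, K ~ Binomial(11, 3/10), and α = P(K ≥ 7).
Summing C(11,j)(3/10)^j(7/10)^{11−j} for j = 7,…,11 gives 216191511/10000000000.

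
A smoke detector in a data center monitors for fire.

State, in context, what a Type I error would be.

With the conventional null hypothesis that there is no fire:
A Type I error is rejecting H₀ when H₀ is true.
Here that means sounding the alarm and evacuating the building when actually there is no fire.

A Type I error would mean concluding that there is a fire when in fact there is no fire.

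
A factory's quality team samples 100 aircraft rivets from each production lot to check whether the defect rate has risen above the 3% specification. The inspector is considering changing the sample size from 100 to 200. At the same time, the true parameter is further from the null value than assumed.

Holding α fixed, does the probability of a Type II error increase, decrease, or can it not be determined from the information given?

It decreases.

Increasing n separates the H₀ and Ha sampling distributions, so under Ha fewer outcomes land in the acceptance region. A bigger departure from H₀ is easier for the test to detect, so it fails to reject less often. Both changes push β in the same direction.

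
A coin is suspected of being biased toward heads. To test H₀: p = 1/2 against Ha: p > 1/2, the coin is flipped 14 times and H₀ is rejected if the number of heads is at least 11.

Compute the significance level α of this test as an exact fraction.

235/8192

α = P(reject H₀ | H₀ true) = P(S ≥ 11 | p = 1/2), with S ~ Binomial(14, 1/2).
P(S ≥ 11) = [C(14,11) + C(14,12) + C(14,13) + C(14,14)] / 2^14 = (364 + 91 + 14 + 1) / 16384 = 470/16384 = 235/8192.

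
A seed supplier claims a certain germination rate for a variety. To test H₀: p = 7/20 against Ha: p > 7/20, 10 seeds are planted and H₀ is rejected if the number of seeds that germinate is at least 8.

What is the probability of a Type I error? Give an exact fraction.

12342438941/2560000000000

The Type I error probability is α = P(Y ≥ 8) computed under H₀, where Y ~ Binomial(10, 7/20).
P(Y ≥ 8) = Σ_{j=8}^{10} C(10,j)·(7/20)^j·(13/20)^{10-j} = 12342438941/2560000000000.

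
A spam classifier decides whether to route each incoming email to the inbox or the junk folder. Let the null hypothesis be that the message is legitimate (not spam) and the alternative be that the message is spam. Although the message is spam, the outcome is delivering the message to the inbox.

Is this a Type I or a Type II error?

'Delivering the message to the inbox' corresponds to failing to reject H₀.
H₀ was not rejected but H₀ is false — a Type II error (false negative).

Type II error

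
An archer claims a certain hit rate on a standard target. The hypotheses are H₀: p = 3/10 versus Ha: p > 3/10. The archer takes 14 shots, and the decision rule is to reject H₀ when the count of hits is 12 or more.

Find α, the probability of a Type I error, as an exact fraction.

1265361021/50000000000000

Under H₀, Y ~ Binomial(14, 3/10), and α = P(Y ≥ 12).
P(Y ≥ 12) = Σ_{j=12}^{14} C(14,j)·(3/10)^j·(7/10)^{14-j} = 1265361021/50000000000000.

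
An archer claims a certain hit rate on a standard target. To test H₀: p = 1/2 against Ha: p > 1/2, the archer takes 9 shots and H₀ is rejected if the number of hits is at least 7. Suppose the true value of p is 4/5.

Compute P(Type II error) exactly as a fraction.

511333/1953125

Under the alternative p = 4/5, S ~ Binomial(9, 4/5); β is the probability the test does not reject, P(S < 7).
Equivalently, β = 1 − P(S ≥ 7) = 511333/1953125.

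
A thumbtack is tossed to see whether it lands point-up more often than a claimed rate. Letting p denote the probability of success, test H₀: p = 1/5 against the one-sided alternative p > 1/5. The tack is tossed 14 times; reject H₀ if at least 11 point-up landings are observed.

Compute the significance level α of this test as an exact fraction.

Under H₀, K ~ Binomial(14, 1/5), and α = P(K ≥ 11).
P(K ≥ 11) = Σ_{j=11}^{14} C(14,j)·(1/5)^j·(4/5)^{14-j} = 24809/6103515625.

24809/6103515625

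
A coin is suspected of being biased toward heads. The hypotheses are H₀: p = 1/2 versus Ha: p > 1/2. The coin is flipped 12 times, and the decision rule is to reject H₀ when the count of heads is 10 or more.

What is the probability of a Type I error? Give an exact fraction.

Under H₀, S ~ Binomial(12, 1/2), and α = P(S ≥ 10).
P(S ≥ 10) = [C(12,10) + C(12,11) + C(12,12)] / 2^12 = (66 + 12 + 1) / 4096 = 79/4096.

79/4096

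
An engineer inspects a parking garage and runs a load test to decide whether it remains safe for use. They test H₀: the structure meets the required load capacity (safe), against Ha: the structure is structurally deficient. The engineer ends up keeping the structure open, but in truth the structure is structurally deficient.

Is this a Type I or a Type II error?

'Keeping the structure open' corresponds to failing to reject H₀.
H₀ was not rejected but H₀ is false — a Type II error (false negative).

Type II error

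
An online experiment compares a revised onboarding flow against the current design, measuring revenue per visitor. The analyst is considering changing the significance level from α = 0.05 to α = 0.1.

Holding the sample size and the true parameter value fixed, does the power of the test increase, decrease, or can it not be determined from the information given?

It increases.

Relaxing α lowers the evidence threshold; under Ha, outcomes that previously fell short now trigger rejection.
Since power = 1 − β and β decreases, power increases.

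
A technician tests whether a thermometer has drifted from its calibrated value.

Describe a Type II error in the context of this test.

A Type II error would mean concluding that the instrument is correctly calibrated (or at least failing to establish that the instrument has drifted out of calibration) when in fact the instrument has drifted out of calibration.

With the conventional null hypothesis that the instrument is correctly calibrated:
A Type II error is failing to reject H₀ when H₀ is false.
Here that means leaving the instrument in service when actually the instrument has drifted out of calibration.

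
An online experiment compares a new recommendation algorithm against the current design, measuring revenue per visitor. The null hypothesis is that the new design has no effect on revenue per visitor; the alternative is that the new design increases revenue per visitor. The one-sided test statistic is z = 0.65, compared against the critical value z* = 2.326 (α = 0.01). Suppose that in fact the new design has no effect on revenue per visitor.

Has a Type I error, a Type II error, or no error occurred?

No error (correct decision).

Since z = 0.65 ≤ z* = 2.326, H₀ is not rejected.
H₀ is true (actually the new design has no effect on revenue per visitor).
The decision matches the true state — no error.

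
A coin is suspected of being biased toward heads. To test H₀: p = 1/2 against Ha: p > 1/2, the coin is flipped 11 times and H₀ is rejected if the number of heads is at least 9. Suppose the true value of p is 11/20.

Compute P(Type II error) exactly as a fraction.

38288445266097/40960000000000

Under the alternative p = 11/20, S ~ Binomial(11, 11/20); β is the probability the test does not reject, P(S < 9).
Summing C(11,j)·(11/20)^j·(9/20)^{11-j} for j = 0..8 gives 38288445266097/40960000000000.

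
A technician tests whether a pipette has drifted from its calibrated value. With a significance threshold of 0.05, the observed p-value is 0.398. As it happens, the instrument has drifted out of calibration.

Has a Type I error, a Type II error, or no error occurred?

The conventional null hypothesis is that the instrument is correctly calibrated.
Since p = 0.398 ≥ α = 0.05, H₀ is not rejected.
H₀ is false (actually the instrument has drifted out of calibration).
Failing to reject a false H₀ is a Type II error.

Type II error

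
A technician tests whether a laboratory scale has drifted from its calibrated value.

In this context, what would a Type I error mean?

A Type I error would mean concluding that the instrument has drifted out of calibration when in fact the instrument is correctly calibrated.

With the conventional null hypothesis that the instrument is correctly calibrated:
A Type I error is rejecting H₀ when H₀ is true.
Here that means pulling the instrument for recalibration when actually the instrument is correctly calibrated.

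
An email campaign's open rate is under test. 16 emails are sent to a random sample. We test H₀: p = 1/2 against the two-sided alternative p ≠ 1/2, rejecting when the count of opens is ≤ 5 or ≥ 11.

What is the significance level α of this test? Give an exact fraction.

Under H₀, S ~ Binomial(16, 1/2); α is the probability of landing in either tail, P(S ≤ 5) + P(S ≥ 11).
The two tails are symmetric, so α = 2·(1 + 16 + 120 + 560 + 1820 + 4368)/2^16 = 13770/65536 = 6885/32768.

6885/32768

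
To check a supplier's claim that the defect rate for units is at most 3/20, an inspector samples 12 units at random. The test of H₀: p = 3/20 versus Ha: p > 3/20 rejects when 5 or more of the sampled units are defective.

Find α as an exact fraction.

9798413783967/409600000000000

Under H₀, S ~ Binomial(12, 3/20); the Type I error rate is P(S ≥ 5).
Computing the lower-tail complement: 1 − 399801586216033/409600000000000 = 9798413783967/409600000000000.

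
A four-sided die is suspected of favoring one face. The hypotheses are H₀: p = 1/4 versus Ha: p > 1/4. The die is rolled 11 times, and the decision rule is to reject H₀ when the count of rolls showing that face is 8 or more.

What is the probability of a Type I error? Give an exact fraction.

623/524288

The Type I error probability is α = P(K ≥ 8) computed under H₀, where K ~ Binomial(11, 1/4).
Summing C(11,j)(1/4)^j(3/4)^{11−j} for j = 8,…,11 gives 623/524288.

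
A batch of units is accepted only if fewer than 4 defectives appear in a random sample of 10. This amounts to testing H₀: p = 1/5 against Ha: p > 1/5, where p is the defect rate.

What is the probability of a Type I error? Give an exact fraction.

1180409/9765625

α = P(reject H₀ | H₀ true) = P(X ≥ 4 | p = 1/5), X ~ Binomial(10, 1/5).
α = 1 − P(X ≤ 3) = 1 − 8585216/9765625 = 1180409/9765625.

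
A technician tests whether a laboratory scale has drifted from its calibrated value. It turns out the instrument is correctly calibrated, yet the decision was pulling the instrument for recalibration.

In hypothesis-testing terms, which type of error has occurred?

Type I error

The null hypothesis here is that the instrument is correctly calibrated.
'Pulling the instrument for recalibration' corresponds to rejecting H₀.
H₀ was rejected but H₀ is true — a Type I error (false positive).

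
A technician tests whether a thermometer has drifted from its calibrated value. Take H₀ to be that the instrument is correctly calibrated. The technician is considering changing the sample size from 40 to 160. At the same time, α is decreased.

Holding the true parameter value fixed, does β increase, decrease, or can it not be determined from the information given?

The first change alone would make β decrease; the second alone would make β increase. Which effect dominates depends on the magnitudes, which are not given.

Cannot be determined from the information given.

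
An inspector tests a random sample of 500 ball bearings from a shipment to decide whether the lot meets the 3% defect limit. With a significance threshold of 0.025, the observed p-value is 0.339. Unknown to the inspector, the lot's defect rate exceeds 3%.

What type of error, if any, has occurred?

The conventional null hypothesis is that the lot's defect rate is 3% (within specification).
Since p = 0.339 ≥ α = 0.025, H₀ is not rejected.
H₀ is false (actually the lot's defect rate exceeds 3%).
Failing to reject a false H₀ is a Type II error.

Type II error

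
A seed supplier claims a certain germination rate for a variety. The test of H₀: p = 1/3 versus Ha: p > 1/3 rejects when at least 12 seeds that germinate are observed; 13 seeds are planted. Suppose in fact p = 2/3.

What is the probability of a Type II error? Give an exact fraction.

β = P(fail to reject H₀ | Ha true) = P(K ≤ 11 | p = 2/3), K ~ Binomial(13, 2/3).
Summing C(13,j)·(2/3)^j·(1/3)^{13-j} for j = 0..11 gives 510961/531441.

510961/531441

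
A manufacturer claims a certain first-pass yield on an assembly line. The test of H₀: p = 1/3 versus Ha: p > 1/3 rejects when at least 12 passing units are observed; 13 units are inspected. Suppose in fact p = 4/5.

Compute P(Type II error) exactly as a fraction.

β = P(fail to reject H₀ | Ha true) = P(K ≤ 11 | p = 4/5), K ~ Binomial(13, 4/5).
Equivalently, β = 1 − P(K ≥ 12) = 935490453/1220703125.

935490453/1220703125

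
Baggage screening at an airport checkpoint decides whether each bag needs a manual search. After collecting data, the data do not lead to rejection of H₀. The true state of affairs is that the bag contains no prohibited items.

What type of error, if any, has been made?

The conventional null hypothesis here is that the bag contains no prohibited items.
The test retained a true H₀ — the decision matches the true state.

No error (correct decision).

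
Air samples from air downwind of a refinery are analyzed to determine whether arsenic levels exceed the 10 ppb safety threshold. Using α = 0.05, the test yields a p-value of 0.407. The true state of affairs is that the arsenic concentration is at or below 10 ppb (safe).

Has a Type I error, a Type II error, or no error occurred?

The conventional null hypothesis is that the arsenic concentration is at or below 10 ppb (safe).
Since p = 0.407 ≥ α = 0.05, H₀ is not rejected.
H₀ is true (actually the arsenic concentration is at or below 10 ppb (safe)).
The decision matches the true state — no error.

Neither — the decision is correct.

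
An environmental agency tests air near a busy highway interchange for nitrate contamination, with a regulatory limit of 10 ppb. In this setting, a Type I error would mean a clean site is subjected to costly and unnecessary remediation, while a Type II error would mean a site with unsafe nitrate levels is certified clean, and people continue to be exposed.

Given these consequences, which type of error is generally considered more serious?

The Type II consequence (a site with unsafe nitrate levels is certified clean, and people continue to be exposed) is more severe than the Type I consequence (a clean site is subjected to costly and unnecessary remediation).

Type II error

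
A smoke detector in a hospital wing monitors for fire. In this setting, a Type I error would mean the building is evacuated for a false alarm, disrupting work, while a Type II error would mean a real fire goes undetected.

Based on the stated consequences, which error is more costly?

The Type II consequence (a real fire goes undetected) is more severe than the Type I consequence (the building is evacuated for a false alarm, disrupting work).

Type II error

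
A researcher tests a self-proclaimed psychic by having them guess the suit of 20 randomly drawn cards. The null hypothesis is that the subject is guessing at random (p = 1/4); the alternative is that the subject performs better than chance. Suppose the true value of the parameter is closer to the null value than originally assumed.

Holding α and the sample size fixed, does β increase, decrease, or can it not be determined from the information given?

When the true parameter is near the null value, the test has a harder time distinguishing Ha from H₀.

It increases.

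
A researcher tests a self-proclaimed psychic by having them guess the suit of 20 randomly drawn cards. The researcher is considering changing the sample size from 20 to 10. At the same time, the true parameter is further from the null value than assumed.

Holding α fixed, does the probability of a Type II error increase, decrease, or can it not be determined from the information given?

Cannot be determined from the information given.

The first change alone would make β increase; the second alone would make β decrease. Which effect dominates depends on the magnitudes, which are not given.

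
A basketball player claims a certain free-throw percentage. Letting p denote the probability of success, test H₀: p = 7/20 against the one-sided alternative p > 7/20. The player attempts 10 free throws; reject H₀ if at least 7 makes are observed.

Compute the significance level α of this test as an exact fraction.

66622158071/2560000000000

α = P(reject H₀ | H₀ true) = P(Y ≥ 7 | p = 7/20), with Y ~ Binomial(10, 7/20).
Adding the binomial terms for j = 7 through 10 with p = 7/20 yields 66622158071/2560000000000.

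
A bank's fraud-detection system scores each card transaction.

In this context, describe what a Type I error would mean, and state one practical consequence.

A Type I error would mean concluding that the transaction is fraudulent when in fact the transaction is legitimate. Consequence: a legitimate purchase is declined and the customer's card is frozen.

With the conventional null hypothesis that the transaction is legitimate:
A Type I error is rejecting H₀ when H₀ is true.
Here that means blocking the transaction and freezing the card when actually the transaction is legitimate.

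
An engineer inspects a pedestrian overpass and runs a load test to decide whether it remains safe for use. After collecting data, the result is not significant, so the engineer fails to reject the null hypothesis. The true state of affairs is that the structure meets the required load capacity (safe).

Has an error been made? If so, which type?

The conventional null hypothesis here is that the structure meets the required load capacity (safe).
The test retained a true H₀ — the decision matches the true state.

No error (correct decision).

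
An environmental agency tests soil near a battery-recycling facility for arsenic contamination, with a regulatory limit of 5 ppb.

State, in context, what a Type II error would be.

With the conventional null hypothesis that the arsenic concentration is at or below 5 ppb (safe):
A Type II error is failing to reject H₀ when H₀ is false.
Here that means certifying the site as safe when actually the arsenic concentration exceeds 5 ppb.

A Type II error would mean concluding that the arsenic concentration is at or below 5 ppb (safe) (or at least failing to establish that the arsenic concentration exceeds 5 ppb) when in fact the arsenic concentration exceeds 5 ppb.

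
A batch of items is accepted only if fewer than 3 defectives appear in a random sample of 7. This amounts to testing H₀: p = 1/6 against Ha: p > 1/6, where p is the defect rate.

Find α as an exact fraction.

The significance level is the probability, assuming p = 1/6, of seeing 3 or more defectives in 7 draws.
α = 1 − P(S ≤ 2) = 1 − 3125/3456 = 331/3456.

331/3456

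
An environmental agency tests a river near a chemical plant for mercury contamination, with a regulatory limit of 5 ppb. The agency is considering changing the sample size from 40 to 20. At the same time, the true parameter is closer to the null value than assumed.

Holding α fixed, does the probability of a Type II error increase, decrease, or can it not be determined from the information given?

It increases.

Reducing n widens both sampling distributions, so the test has less ability to distinguish Ha from H₀. A smaller true effect puts the Ha sampling distribution closer to H₀, so more of it falls in the non-rejection region. Both changes push β in the same direction.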